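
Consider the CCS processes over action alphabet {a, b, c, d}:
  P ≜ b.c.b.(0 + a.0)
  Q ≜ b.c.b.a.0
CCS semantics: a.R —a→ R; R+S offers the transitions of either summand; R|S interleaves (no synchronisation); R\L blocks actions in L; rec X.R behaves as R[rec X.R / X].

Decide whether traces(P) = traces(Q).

trace-equivalent

P's transition system — 5 states:
  s0 = b.c.b.(0 + a.0) | —b→ s1
  s1 = c.b.(0 + a.0) | —c→ s2
  s2 = b.(0 + a.0) | —b→ s3
  s3 = 0 + a.0 | —a→ s4
  s4 = 0 | ∅
Q's transition system — 5 states:
  t0 = b.c.b.a.0 | —b→ t1
  t1 = c.b.a.0 | —c→ t2
  t2 = b.a.0 | —b→ t3
  t3 = a.0 | —a→ t4
  t4 = 0 | ∅
Partition-refinement fixed point:
  B0 = {s0, t0}
  B1 = {s1, t1}
  B2 = {s2, t2}
  B3 = {s3, t3}
  B4 = {s4, t4}
s0 ∈ B0, t0 ∈ B0 → same block
Bisimilar ⇒ trace-equivalent.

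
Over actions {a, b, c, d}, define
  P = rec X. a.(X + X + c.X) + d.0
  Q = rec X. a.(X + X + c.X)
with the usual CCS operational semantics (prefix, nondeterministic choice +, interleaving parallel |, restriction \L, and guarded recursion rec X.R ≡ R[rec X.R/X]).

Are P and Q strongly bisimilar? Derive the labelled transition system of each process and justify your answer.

Reachable graph of P (3 states):
  u0 = rec X. a.(X + X + c.X) + d.0 → --a--▸ u1, --d--▸ u2
  u1 = (rec X. a.(X + X + c.X) + d.0) + (rec X. a.(X + X + c.X) + d.0) + c.(rec X. a.(X + X + c.X) + d.0) → --a--▸ u1, --c--▸ u0, --d--▸ u2
  u2 = 0 → deadlocked
Reachable graph of Q (2 states):
  v0 = rec X. a.(X + X + c.X) → --a--▸ v1
  v1 = (rec X. a.(X + X + c.X)) + (rec X. a.(X + X + c.X)) + c.(rec X. a.(X + X + c.X)) → --a--▸ v1, --c--▸ v0
Bisimilarity quotient blocks:
  B0 = {u0}
  B1 = {u2}
  B2 = {u1}
  B3 = {v0}
  B4 = {v1}
u0 ∈ B0, v0 ∈ B3 → different blocks

NO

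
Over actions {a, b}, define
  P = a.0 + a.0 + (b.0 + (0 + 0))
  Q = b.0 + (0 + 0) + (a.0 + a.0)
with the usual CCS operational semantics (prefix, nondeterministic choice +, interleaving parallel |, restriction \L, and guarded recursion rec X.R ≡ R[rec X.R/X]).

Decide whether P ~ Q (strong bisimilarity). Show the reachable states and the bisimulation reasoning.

P's transition system — 2 states:
  u0 = a.0 + a.0 + (b.0 + (0 + 0)) has moves =a=> u1, =b=> u1
  u1 = 0 has moves (no moves)
Q's transition system — 2 states:
  v0 = b.0 + (0 + 0) + (a.0 + a.0) has moves =a=> v1, =b=> v1
  v1 = 0 has moves (no moves)
Coarsest stable partition (strong bisimilarity classes):
  B0 = {u0, v0}
  B1 = {u1, v1}
u0 ∈ B0, v0 ∈ B0 → same block

bisimilar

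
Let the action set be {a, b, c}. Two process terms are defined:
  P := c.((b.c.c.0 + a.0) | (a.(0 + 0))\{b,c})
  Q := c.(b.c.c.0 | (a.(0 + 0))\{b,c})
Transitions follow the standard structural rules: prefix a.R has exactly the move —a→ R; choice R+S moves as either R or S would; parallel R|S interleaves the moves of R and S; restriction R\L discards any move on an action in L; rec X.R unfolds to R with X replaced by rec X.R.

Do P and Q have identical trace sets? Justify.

trace-distinct — witness ⟨caa⟩

P's transition system — 9 states:
  u0 = c.((b.c.c.0 + a.0) | (a.(0 + 0))\{b,c}) ⊢ --c--▸ u1
  u1 = (b.c.c.0 + a.0) | (a.(0 + 0))\{b,c} ⊢ --a--▸ u2, --a--▸ u3, --b--▸ u4
  u2 = (b.c.c.0 + a.0) | (0 + 0)\{b,c} ⊢ --a--▸ u5, --b--▸ u6
  u3 = 0 | (a.(0 + 0))\{b,c} ⊢ --a--▸ u5
  u4 = c.c.0 | (a.(0 + 0))\{b,c} ⊢ --a--▸ u6, --c--▸ u7
  u5 = 0 | (0 + 0)\{b,c} ⊢ (no moves)
  u6 = c.c.0 | (0 + 0)\{b,c} ⊢ --c--▸ u8
  u7 = c.0 | (a.(0 + 0))\{b,c} ⊢ --a--▸ u8, --c--▸ u3
  u8 = c.0 | (0 + 0)\{b,c} ⊢ --c--▸ u5
Q's transition system — 9 states:
  v0 = c.(b.c.c.0 | (a.(0 + 0))\{b,c}) ⊢ --c--▸ v1
  v1 = b.c.c.0 | (a.(0 + 0))\{b,c} ⊢ --a--▸ v2, --b--▸ v3
  v2 = b.c.c.0 | (0 + 0)\{b,c} ⊢ --b--▸ v4
  v3 = c.c.0 | (a.(0 + 0))\{b,c} ⊢ --a--▸ v4, --c--▸ v5
  v4 = c.c.0 | (0 + 0)\{b,c} ⊢ --c--▸ v6
  v5 = c.0 | (a.(0 + 0))\{b,c} ⊢ --a--▸ v6, --c--▸ v7
  v6 = c.0 | (0 + 0)\{b,c} ⊢ --c--▸ v8
  v7 = 0 | (a.(0 + 0))\{b,c} ⊢ --a--▸ v8
  v8 = 0 | (0 + 0)\{b,c} ⊢ (no moves)
Executing caa from P (initial set {u0}):
  [1] c ⇒ {u1}
  [2] a ⇒ {u2, u3}
  [3] a ⇒ {u5}
  ✓ P
Executing caa from Q (initial set {v0}):
  [1] c ⇒ {v1}
  [2] a ⇒ {v2}
  [3] a ⇒ ∅  — Q cannot continue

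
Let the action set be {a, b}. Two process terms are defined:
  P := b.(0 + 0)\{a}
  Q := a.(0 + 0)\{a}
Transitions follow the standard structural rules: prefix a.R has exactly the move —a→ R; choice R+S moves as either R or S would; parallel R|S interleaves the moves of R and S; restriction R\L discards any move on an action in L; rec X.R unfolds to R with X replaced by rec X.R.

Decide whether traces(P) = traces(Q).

P's transition system — 2 states:
  p0 = b.(0 + 0)\{a} :: -b-> p1
  p1 = (0 + 0)\{a} :: deadlocked
Q's transition system — 2 states:
  q0 = a.(0 + 0)\{a} :: -a-> q1
  q1 = (0 + 0)\{a} :: deadlocked
Trace ⟨b⟩ through P, begin at {p0}:
  after b @ step 1: {p1}
  P completes σ.
Trace ⟨b⟩ through Q, begin at {q0}:
  after b @ step 1: ∅  — Q cannot continue

trace-distinct — witness ⟨b⟩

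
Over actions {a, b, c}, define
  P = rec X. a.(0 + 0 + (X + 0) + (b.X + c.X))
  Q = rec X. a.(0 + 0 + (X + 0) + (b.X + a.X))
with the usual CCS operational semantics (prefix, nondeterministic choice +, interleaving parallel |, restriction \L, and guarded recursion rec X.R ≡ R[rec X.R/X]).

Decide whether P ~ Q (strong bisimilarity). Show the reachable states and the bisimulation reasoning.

P's transition system — 2 states:
  u0 = rec X. a.(0 + 0 + (X + 0) + (b.X + c.X)) → --a--▸ u1
  u1 = 0 + 0 + ((rec X. a.(0 + 0 + (X + 0) + (b.X + c.X))) + 0) + (b.(rec X. a.(0 + 0 + (X + 0) + (b.X + c.X))) + c.(rec X. a.(0 + 0 + (X + 0) + (b.X + c.X)))) → --a--▸ u1, --b--▸ u0, --c--▸ u0
Q's transition system — 2 states:
  v0 = rec X. a.(0 + 0 + (X + 0) + (b.X + a.X)) → --a--▸ v1
  v1 = 0 + 0 + ((rec X. a.(0 + 0 + (X + 0) + (b.X + a.X))) + 0) + (b.(rec X. a.(0 + 0 + (X + 0) + (b.X + a.X))) + a.(rec X. a.(0 + 0 + (X + 0) + (b.X + a.X)))) → --a--▸ v0, --a--▸ v1, --b--▸ v0
Coarsest stable partition (strong bisimilarity classes):
  B0 = {u0}
  B1 = {u1}
  B2 = {v0}
  B3 = {v1}
u0 ∈ B0, v0 ∈ B2 → different blocks

not bisimilar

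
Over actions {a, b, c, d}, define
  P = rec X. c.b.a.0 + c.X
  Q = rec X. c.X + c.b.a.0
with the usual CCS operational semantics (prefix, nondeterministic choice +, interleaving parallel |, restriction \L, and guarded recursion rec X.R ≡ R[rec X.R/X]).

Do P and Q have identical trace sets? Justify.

P's transition system — 4 states:
  s0 = rec X. c.b.a.0 + c.X ⊢ -c-> s0, -c-> s1
  s1 = b.a.0 ⊢ -b-> s2
  s2 = a.0 ⊢ -a-> s3
  s3 = 0 ⊢ (no moves)
Q's transition system — 4 states:
  t0 = rec X. c.X + c.b.a.0 ⊢ -c-> t0, -c-> t1
  t1 = b.a.0 ⊢ -b-> t2
  t2 = a.0 ⊢ -a-> t3
  t3 = 0 ⊢ (no moves)
Partition-refinement fixed point:
  B0 = {s0, t0}
  B1 = {s1, t1}
  B2 = {s2, t2}
  B3 = {s3, t3}
s0 ∈ B0, t0 ∈ B0 → same block
Bisimilar ⇒ trace-equivalent.

trace-equivalent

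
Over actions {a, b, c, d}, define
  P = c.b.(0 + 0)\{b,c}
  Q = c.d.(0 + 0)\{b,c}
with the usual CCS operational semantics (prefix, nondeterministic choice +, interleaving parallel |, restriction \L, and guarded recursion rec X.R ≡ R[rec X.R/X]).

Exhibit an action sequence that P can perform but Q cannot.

LTS(P): 3 reachable states
  u0 = c.b.(0 + 0)\{b,c} ⊢ =c=> u1
  u1 = b.(0 + 0)\{b,c} ⊢ =b=> u2
  u2 = (0 + 0)\{b,c} ⊢ ∅
LTS(Q): 3 reachable states
  v0 = c.d.(0 + 0)\{b,c} ⊢ =c=> v1
  v1 = d.(0 + 0)\{b,c} ⊢ =d=> v2
  v2 = (0 + 0)\{b,c} ⊢ ∅
Run σ = ⟨cb⟩ on P: start {u0}
  [1] c ⇒ {u1}
  [2] b ⇒ {u2}
  ✓ P
Run σ = ⟨cb⟩ on Q: start {v0}
  [1] c ⇒ {v1}
  [2] b ⇒ no successor for Q

cb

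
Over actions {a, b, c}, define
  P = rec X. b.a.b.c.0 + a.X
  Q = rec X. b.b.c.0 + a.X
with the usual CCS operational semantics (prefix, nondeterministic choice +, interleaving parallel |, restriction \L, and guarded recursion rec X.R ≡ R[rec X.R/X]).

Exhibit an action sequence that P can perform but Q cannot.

ba

LTS(P): 5 reachable states
  p0 = rec X. b.a.b.c.0 + a.X | =a=> p0, =b=> p1
  p1 = a.b.c.0 | =a=> p2
  p2 = b.c.0 | =b=> p3
  p3 = c.0 | =c=> p4
  p4 = 0 | ∅
LTS(Q): 4 reachable states
  q0 = rec X. b.b.c.0 + a.X | =a=> q0, =b=> q1
  q1 = b.c.0 | =b=> q2
  q2 = c.0 | =c=> q3
  q3 = 0 | ∅
Run σ = ⟨ba⟩ on P: start {p0}
  after b @ step 1: {p1}
  after a @ step 2: {p2}
  P completes σ.
Run σ = ⟨ba⟩ on Q: start {q0}
  after b @ step 1: {q1}
  after a @ step 2: ∅  — Q cannot continue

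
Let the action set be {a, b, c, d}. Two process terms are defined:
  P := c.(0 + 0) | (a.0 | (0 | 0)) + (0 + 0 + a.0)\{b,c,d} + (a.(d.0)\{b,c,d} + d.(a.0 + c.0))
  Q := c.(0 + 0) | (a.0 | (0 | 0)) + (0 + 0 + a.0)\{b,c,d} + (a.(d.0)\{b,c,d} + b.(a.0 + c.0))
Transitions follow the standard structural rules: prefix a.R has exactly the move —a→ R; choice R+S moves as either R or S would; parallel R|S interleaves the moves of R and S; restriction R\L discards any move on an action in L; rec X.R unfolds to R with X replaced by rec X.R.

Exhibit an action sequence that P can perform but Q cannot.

d

P's transition system — 8 states:
  m0 = c.(0 + 0) | (a.0 | (0 | 0)) + (0 + 0 + a.0)\{b,c,d} + (a.(d.0)\{b,c,d} + d.(a.0 + c.0)) | —a→ m1, —a→ m2, —a→ m3, —c→ m4, —d→ m5
  m1 = (d.0)\{b,c,d} | (no moves)
  m2 = 0\{b,c,d} | (no moves)
  m3 = c.(0 + 0) | (0 | (0 | 0)) | —c→ m6
  m4 = (0 + 0) | (a.0 | (0 | 0)) | —a→ m6
  m5 = a.0 + c.0 | —a→ m7, —c→ m7
  m6 = (0 + 0) | (0 | (0 | 0)) | (no moves)
  m7 = 0 | (no moves)
Q's transition system — 8 states:
  n0 = c.(0 + 0) | (a.0 | (0 | 0)) + (0 + 0 + a.0)\{b,c,d} + (a.(d.0)\{b,c,d} + b.(a.0 + c.0)) | —a→ n1, —a→ n2, —a→ n3, —b→ n4, —c→ n5
  n1 = (d.0)\{b,c,d} | (no moves)
  n2 = 0\{b,c,d} | (no moves)
  n3 = c.(0 + 0) | (0 | (0 | 0)) | —c→ n6
  n4 = a.0 + c.0 | —a→ n7, —c→ n7
  n5 = (0 + 0) | (a.0 | (0 | 0)) | —a→ n6
  n6 = (0 + 0) | (0 | (0 | 0)) | (no moves)
  n7 = 0 | (no moves)
Run σ = ⟨d⟩ on P: start {m0}
  after d @ step 1: {m5}
  — P admits the full trace.
Run σ = ⟨d⟩ on Q: start {n0}
  after d @ step 1: ∅ (Q stuck)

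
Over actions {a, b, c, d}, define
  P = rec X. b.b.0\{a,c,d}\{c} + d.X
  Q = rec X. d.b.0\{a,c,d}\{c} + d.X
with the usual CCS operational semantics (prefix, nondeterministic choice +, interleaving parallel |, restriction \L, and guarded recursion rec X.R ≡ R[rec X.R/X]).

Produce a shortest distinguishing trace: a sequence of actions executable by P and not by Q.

P's transition system — 3 states:
  m0 = rec X. b.b.0\{a,c,d}\{c} + d.X :: —b→ m1, —d→ m0
  m1 = b.0\{a,c,d}\{c} :: —b→ m2
  m2 = 0\{a,c,d}\{c} :: deadlocked
Q's transition system — 3 states:
  n0 = rec X. d.b.0\{a,c,d}\{c} + d.X :: —d→ n0, —d→ n1
  n1 = b.0\{a,c,d}\{c} :: —b→ n2
  n2 = 0\{a,c,d}\{c} :: deadlocked
Executing b from P (initial set {m0}):
  after b @ step 1: {m1}
  — P admits the full trace.
Executing b from Q (initial set {n0}):
  after b @ step 1: ∅  — Q cannot continue

b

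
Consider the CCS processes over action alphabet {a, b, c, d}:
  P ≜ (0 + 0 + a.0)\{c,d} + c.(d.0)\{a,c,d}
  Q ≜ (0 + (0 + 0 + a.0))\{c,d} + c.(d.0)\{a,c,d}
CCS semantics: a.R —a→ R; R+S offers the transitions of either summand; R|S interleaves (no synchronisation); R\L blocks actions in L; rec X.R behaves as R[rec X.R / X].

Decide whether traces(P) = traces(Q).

traces(P) = traces(Q)

Reachable graph of P (3 states):
  p0 = (0 + 0 + a.0)\{c,d} + c.(d.0)\{a,c,d} → -a-> p1, -c-> p2
  p1 = 0\{c,d} → (no moves)
  p2 = (d.0)\{a,c,d} → (no moves)
Reachable graph of Q (3 states):
  q0 = (0 + (0 + 0 + a.0))\{c,d} + c.(d.0)\{a,c,d} → -a-> q1, -c-> q2
  q1 = 0\{c,d} → (no moves)
  q2 = (d.0)\{a,c,d} → (no moves)
Partition-refinement fixed point:
  B0 = {p0, q0}
  B1 = {p1, p2, q1, q2}
p0 ∈ B0, q0 ∈ B0 → same block
Bisimilar ⇒ trace-equivalent.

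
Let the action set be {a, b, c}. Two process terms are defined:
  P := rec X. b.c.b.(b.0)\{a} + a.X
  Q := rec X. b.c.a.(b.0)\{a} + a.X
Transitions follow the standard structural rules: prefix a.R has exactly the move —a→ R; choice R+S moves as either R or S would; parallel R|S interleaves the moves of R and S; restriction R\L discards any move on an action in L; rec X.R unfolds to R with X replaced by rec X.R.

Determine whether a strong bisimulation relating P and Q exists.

P ≁ Q

LTS(P): 5 reachable states
  s0 = rec X. b.c.b.(b.0)\{a} + a.X → --a--▸ s0, --b--▸ s1
  s1 = c.b.(b.0)\{a} → --c--▸ s2
  s2 = b.(b.0)\{a} → --b--▸ s3
  s3 = (b.0)\{a} → --b--▸ s4
  s4 = 0\{a} → (no moves)
LTS(Q): 5 reachable states
  t0 = rec X. b.c.a.(b.0)\{a} + a.X → --a--▸ t0, --b--▸ t1
  t1 = c.a.(b.0)\{a} → --c--▸ t2
  t2 = a.(b.0)\{a} → --a--▸ t3
  t3 = (b.0)\{a} → --b--▸ t4
  t4 = 0\{a} → (no moves)
Partition-refinement fixed point:
  B0 = {s0}
  B1 = {s1}
  B2 = {s2}
  B3 = {s3, t3}
  B4 = {s4, t4}
  B5 = {t0}
  B6 = {t1}
  B7 = {t2}
s0 ∈ B0, t0 ∈ B5 → different blocks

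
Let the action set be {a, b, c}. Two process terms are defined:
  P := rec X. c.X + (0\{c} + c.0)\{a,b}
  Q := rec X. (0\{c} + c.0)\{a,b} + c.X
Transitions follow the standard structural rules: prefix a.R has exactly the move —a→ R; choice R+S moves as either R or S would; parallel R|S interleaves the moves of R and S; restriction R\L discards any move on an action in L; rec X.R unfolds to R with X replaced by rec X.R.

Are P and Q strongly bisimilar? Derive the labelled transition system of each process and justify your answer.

Reachable graph of P (2 states):
  s0 = rec X. c.X + (0\{c} + c.0)\{a,b} → ··c··> s0, ··c··> s1
  s1 = 0\{a,b} → stopped
Reachable graph of Q (2 states):
  t0 = rec X. (0\{c} + c.0)\{a,b} + c.X → ··c··> t0, ··c··> t1
  t1 = 0\{a,b} → stopped
Coarsest stable partition (strong bisimilarity classes):
  B0 = {s0, t0}
  B1 = {s1, t1}
s0 ∈ B0, t0 ∈ B0 → same block

YES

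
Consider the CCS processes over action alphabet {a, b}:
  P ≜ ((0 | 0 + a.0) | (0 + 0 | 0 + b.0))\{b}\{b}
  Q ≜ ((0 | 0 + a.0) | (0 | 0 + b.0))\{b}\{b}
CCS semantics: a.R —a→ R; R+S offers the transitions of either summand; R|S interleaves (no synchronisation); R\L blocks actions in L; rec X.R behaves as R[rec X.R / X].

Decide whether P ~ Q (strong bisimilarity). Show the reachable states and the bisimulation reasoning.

P's transition system — 2 states:
  p0 = ((0 | 0 + a.0) | (0 + 0 | 0 + b.0))\{b}\{b} | =a=> p1
  p1 = (0 | (0 + 0 | 0 + b.0))\{b}\{b} | ·
Q's transition system — 2 states:
  q0 = ((0 | 0 + a.0) | (0 | 0 + b.0))\{b}\{b} | =a=> q1
  q1 = (0 | (0 | 0 + b.0))\{b}\{b} | ·
Partition-refinement fixed point:
  B0 = {p0, q0}
  B1 = {p1, q1}
p0 ∈ B0, q0 ∈ B0 → same block

YES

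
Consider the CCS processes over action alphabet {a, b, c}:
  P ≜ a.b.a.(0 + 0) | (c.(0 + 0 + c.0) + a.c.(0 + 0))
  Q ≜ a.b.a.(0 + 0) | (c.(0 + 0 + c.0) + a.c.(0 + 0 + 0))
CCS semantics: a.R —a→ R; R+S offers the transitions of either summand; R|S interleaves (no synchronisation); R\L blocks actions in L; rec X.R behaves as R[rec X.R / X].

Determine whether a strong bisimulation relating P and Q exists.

P's transition system — 20 states:
  m0 = a.b.a.(0 + 0) | (c.(0 + 0 + c.0) + a.c.(0 + 0)) :: =a=> m1, =a=> m2, =c=> m3
  m1 = a.b.a.(0 + 0) | c.(0 + 0) :: =a=> m4, =c=> m5
  m2 = b.a.(0 + 0) | (c.(0 + 0 + c.0) + a.c.(0 + 0)) :: =a=> m4, =b=> m6, =c=> m7
  m3 = a.b.a.(0 + 0) | (0 + 0 + c.0) :: =a=> m7, =c=> m8
  m4 = b.a.(0 + 0) | c.(0 + 0) :: =b=> m9, =c=> m10
  m5 = a.b.a.(0 + 0) | (0 + 0) :: =a=> m10
  m6 = a.(0 + 0) | (c.(0 + 0 + c.0) + a.c.(0 + 0)) :: =a=> m11, =a=> m9, =c=> m12
  m7 = b.a.(0 + 0) | (0 + 0 + c.0) :: =b=> m12, =c=> m13
  m8 = a.b.a.(0 + 0) | 0 :: =a=> m13
  m9 = a.(0 + 0) | c.(0 + 0) :: =a=> m14, =c=> m15
  m10 = b.a.(0 + 0) | (0 + 0) :: =b=> m15
  m11 = (0 + 0) | (c.(0 + 0 + c.0) + a.c.(0 + 0)) :: =a=> m14, =c=> m16
  m12 = a.(0 + 0) | (0 + 0 + c.0) :: =a=> m16, =c=> m17
  m13 = b.a.(0 + 0) | 0 :: =b=> m17
  m14 = (0 + 0) | c.(0 + 0) :: =c=> m18
  m15 = a.(0 + 0) | (0 + 0) :: =a=> m18
  m16 = (0 + 0) | (0 + 0 + c.0) :: =c=> m19
  m17 = a.(0 + 0) | 0 :: =a=> m19
  m18 = (0 + 0) | (0 + 0) :: stopped
  m19 = (0 + 0) | 0 :: stopped
Q's transition system — 20 states:
  n0 = a.b.a.(0 + 0) | (c.(0 + 0 + c.0) + a.c.(0 + 0 + 0)) :: =a=> n1, =a=> n2, =c=> n3
  n1 = a.b.a.(0 + 0) | c.(0 + 0 + 0) :: =a=> n4, =c=> n5
  n2 = b.a.(0 + 0) | (c.(0 + 0 + c.0) + a.c.(0 + 0 + 0)) :: =a=> n4, =b=> n6, =c=> n7
  n3 = a.b.a.(0 + 0) | (0 + 0 + c.0) :: =a=> n7, =c=> n8
  n4 = b.a.(0 + 0) | c.(0 + 0 + 0) :: =b=> n9, =c=> n10
  n5 = a.b.a.(0 + 0) | (0 + 0 + 0) :: =a=> n10
  n6 = a.(0 + 0) | (c.(0 + 0 + c.0) + a.c.(0 + 0 + 0)) :: =a=> n11, =a=> n9, =c=> n12
  n7 = b.a.(0 + 0) | (0 + 0 + c.0) :: =b=> n12, =c=> n13
  n8 = a.b.a.(0 + 0) | 0 :: =a=> n13
  n9 = a.(0 + 0) | c.(0 + 0 + 0) :: =a=> n14, =c=> n15
  n10 = b.a.(0 + 0) | (0 + 0 + 0) :: =b=> n15
  n11 = (0 + 0) | (c.(0 + 0 + c.0) + a.c.(0 + 0 + 0)) :: =a=> n14, =c=> n16
  n12 = a.(0 + 0) | (0 + 0 + c.0) :: =a=> n16, =c=> n17
  n13 = b.a.(0 + 0) | 0 :: =b=> n17
  n14 = (0 + 0) | c.(0 + 0 + 0) :: =c=> n18
  n15 = a.(0 + 0) | (0 + 0 + 0) :: =a=> n18
  n16 = (0 + 0) | (0 + 0 + c.0) :: =c=> n19
  n17 = a.(0 + 0) | 0 :: =a=> n19
  n18 = (0 + 0) | (0 + 0 + 0) :: stopped
  n19 = (0 + 0) | 0 :: stopped
Coarsest stable partition (strong bisimilarity classes):
  B0 = {m0, n0}
  B1 = {m2, n2}
  B2 = {m4, m7, n4, n7}
  B3 = {m10, m13, n10, n13}
  B4 = {m15, m17, n15, n17}
  B5 = {m18, m19, n18, n19}
  B6 = {m12, m9, n12, n9}
  B7 = {m14, m16, n14, n16}
  B8 = {m6, n6}
  B9 = {m11, n11}
  B10 = {m1, m3, n1, n3}
  B11 = {m5, m8, n5, n8}
m0 ∈ B0, n0 ∈ B0 → same block

bisimilar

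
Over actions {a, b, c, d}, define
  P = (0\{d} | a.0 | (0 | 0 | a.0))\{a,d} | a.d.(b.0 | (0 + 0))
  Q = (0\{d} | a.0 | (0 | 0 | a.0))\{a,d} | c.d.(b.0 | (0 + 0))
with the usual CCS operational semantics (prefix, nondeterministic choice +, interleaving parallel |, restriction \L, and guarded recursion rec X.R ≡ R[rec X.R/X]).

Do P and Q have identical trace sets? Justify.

trace-distinct — witness ⟨a⟩

Reachable graph of P (4 states):
  s0 = (0\{d} | a.0 | (0 | 0 | a.0))\{a,d} | a.d.(b.0 | (0 + 0)) has moves =a=> s1
  s1 = (0\{d} | a.0 | (0 | 0 | a.0))\{a,d} | d.(b.0 | (0 + 0)) has moves =d=> s2
  s2 = (0\{d} | a.0 | (0 | 0 | a.0))\{a,d} | (b.0 | (0 + 0)) has moves =b=> s3
  s3 = (0\{d} | a.0 | (0 | 0 | a.0))\{a,d} | (0 | (0 + 0)) has moves deadlocked
Reachable graph of Q (4 states):
  t0 = (0\{d} | a.0 | (0 | 0 | a.0))\{a,d} | c.d.(b.0 | (0 + 0)) has moves =c=> t1
  t1 = (0\{d} | a.0 | (0 | 0 | a.0))\{a,d} | d.(b.0 | (0 + 0)) has moves =d=> t2
  t2 = (0\{d} | a.0 | (0 | 0 | a.0))\{a,d} | (b.0 | (0 + 0)) has moves =b=> t3
  t3 = (0\{d} | a.0 | (0 | 0 | a.0))\{a,d} | (0 | (0 + 0)) has moves deadlocked
Trace ⟨a⟩ through P, begin at {s0}:
  step 1 (a): {s1}
  — P admits the full trace.
Trace ⟨a⟩ through Q, begin at {t0}:
  step 1 (a): ∅ (Q stuck)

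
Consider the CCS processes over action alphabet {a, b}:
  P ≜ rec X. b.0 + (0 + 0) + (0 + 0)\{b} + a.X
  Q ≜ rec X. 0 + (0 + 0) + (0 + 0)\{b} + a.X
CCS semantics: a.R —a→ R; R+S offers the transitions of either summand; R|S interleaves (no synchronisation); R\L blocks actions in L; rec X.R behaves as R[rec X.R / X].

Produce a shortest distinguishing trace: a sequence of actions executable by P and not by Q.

P's transition system — 2 states:
  s0 = rec X. b.0 + (0 + 0) + (0 + 0)\{b} + a.X | —a→ s0, —b→ s1
  s1 = 0 | deadlocked
Q's transition system — 1 states:
  t0 = rec X. 0 + (0 + 0) + (0 + 0)\{b} + a.X | —a→ t0
Run σ = ⟨b⟩ on P: start {s0}
  after b @ step 1: {s1}
  — P admits the full trace.
Run σ = ⟨b⟩ on Q: start {t0}
  after b @ step 1: ∅  — Q cannot continue

b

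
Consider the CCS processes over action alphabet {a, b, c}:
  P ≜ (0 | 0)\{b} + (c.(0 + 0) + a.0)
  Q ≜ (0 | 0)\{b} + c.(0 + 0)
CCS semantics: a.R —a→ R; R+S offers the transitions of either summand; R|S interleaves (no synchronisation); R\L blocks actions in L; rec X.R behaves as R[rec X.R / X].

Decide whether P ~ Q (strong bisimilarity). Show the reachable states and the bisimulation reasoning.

P ≁ Q

LTS(P): 3 reachable states
  u0 = (0 | 0)\{b} + (c.(0 + 0) + a.0) → —a→ u1, —c→ u2
  u1 = 0 → (no moves)
  u2 = 0 + 0 → (no moves)
LTS(Q): 2 reachable states
  v0 = (0 | 0)\{b} + c.(0 + 0) → —c→ v1
  v1 = 0 + 0 → (no moves)
Coarsest stable partition (strong bisimilarity classes):
  B0 = {u0}
  B1 = {u1, u2, v1}
  B2 = {v0}
u0 ∈ B0, v0 ∈ B2 → different blocks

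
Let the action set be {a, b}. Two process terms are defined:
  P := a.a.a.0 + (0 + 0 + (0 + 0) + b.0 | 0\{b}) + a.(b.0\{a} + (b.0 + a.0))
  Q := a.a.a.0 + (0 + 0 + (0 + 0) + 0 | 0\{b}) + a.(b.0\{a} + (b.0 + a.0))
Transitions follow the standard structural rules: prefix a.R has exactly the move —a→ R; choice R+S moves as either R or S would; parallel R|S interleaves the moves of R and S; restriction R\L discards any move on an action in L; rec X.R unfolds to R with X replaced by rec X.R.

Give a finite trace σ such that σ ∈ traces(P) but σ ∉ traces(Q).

P's transition system — 7 states:
  s0 = a.a.a.0 + (0 + 0 + (0 + 0) + b.0 | 0\{b}) + a.(b.0\{a} + (b.0 + a.0)) :: --a--▸ s1, --a--▸ s2, --b--▸ s3
  s1 = a.a.0 :: --a--▸ s4
  s2 = b.0\{a} + (b.0 + a.0) :: --a--▸ s5, --b--▸ s5, --b--▸ s6
  s3 = 0 | 0\{b} :: (no moves)
  s4 = a.0 :: --a--▸ s5
  s5 = 0 :: (no moves)
  s6 = 0\{a} :: (no moves)
Q's transition system — 6 states:
  t0 = a.a.a.0 + (0 + 0 + (0 + 0) + 0 | 0\{b}) + a.(b.0\{a} + (b.0 + a.0)) :: --a--▸ t1, --a--▸ t2
  t1 = a.a.0 :: --a--▸ t3
  t2 = b.0\{a} + (b.0 + a.0) :: --a--▸ t4, --b--▸ t4, --b--▸ t5
  t3 = a.0 :: --a--▸ t4
  t4 = 0 :: (no moves)
  t5 = 0\{a} :: (no moves)
Executing b from P (initial set {s0}):
  step 1 (b): {s3}
  — P admits the full trace.
Executing b from Q (initial set {t0}):
  step 1 (b): no successor for Q

b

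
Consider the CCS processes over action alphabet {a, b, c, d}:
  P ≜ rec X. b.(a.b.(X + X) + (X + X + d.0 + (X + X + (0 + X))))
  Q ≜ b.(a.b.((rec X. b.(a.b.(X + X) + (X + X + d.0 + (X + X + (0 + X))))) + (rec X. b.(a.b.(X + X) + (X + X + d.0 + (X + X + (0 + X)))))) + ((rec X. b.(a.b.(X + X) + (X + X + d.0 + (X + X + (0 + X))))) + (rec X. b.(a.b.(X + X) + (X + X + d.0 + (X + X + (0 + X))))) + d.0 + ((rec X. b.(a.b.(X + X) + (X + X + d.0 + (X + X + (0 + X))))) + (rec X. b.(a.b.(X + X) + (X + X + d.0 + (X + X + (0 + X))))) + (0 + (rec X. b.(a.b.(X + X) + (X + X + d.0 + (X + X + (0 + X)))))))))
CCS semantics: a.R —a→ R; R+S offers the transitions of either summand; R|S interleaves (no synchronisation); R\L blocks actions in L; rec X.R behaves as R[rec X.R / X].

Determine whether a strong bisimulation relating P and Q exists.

bisimilar

Reachable graph of P (5 states):
  p0 = rec X. b.(a.b.(X + X) + (X + X + d.0 + (X + X + (0 + X)))) has moves ··b··> p1
  p1 = a.b.((rec X. b.(a.b.(X + X) + (X + X + d.0 + (X + X + (0 + X))))) + (rec X. b.(a.b.(X + X) + (X + X + d.0 + (X + X + (0 + X)))))) + ((rec X. b.(a.b.(X + X) + (X + X + d.0 + (X + X + (0 + X))))) + (rec X. b.(a.b.(X + X) + (X + X + d.0 + (X + X + (0 + X))))) + d.0 + ((rec X. b.(a.b.(X + X) + (X + X + d.0 + (X + X + (0 + X))))) + (rec X. b.(a.b.(X + X) + (X + X + d.0 + (X + X + (0 + X))))) + (0 + (rec X. b.(a.b.(X + X) + (X + X + d.0 + (X + X + (0 + X)))))))) has moves ··a··> p2, ··b··> p1, ··d··> p3
  p2 = b.((rec X. b.(a.b.(X + X) + (X + X + d.0 + (X + X + (0 + X))))) + (rec X. b.(a.b.(X + X) + (X + X + d.0 + (X + X + (0 + X)))))) has moves ··b··> p4
  p3 = 0 has moves ∅
  p4 = (rec X. b.(a.b.(X + X) + (X + X + d.0 + (X + X + (0 + X))))) + (rec X. b.(a.b.(X + X) + (X + X + d.0 + (X + X + (0 + X))))) has moves ··b··> p1
Reachable graph of Q (5 states):
  q0 = b.(a.b.((rec X. b.(a.b.(X + X) + (X + X + d.0 + (X + X + (0 + X))))) + (rec X. b.(a.b.(X + X) + (X + X + d.0 + (X + X + (0 + X)))))) + ((rec X. b.(a.b.(X + X) + (X + X + d.0 + (X + X + (0 + X))))) + (rec X. b.(a.b.(X + X) + (X + X + d.0 + (X + X + (0 + X))))) + d.0 + ((rec X. b.(a.b.(X + X) + (X + X + d.0 + (X + X + (0 + X))))) + (rec X. b.(a.b.(X + X) + (X + X + d.0 + (X + X + (0 + X))))) + (0 + (rec X. b.(a.b.(X + X) + (X + X + d.0 + (X + X + (0 + X))))))))) has moves ··b··> q1
  q1 = a.b.((rec X. b.(a.b.(X + X) + (X + X + d.0 + (X + X + (0 + X))))) + (rec X. b.(a.b.(X + X) + (X + X + d.0 + (X + X + (0 + X)))))) + ((rec X. b.(a.b.(X + X) + (X + X + d.0 + (X + X + (0 + X))))) + (rec X. b.(a.b.(X + X) + (X + X + d.0 + (X + X + (0 + X))))) + d.0 + ((rec X. b.(a.b.(X + X) + (X + X + d.0 + (X + X + (0 + X))))) + (rec X. b.(a.b.(X + X) + (X + X + d.0 + (X + X + (0 + X))))) + (0 + (rec X. b.(a.b.(X + X) + (X + X + d.0 + (X + X + (0 + X)))))))) has moves ··a··> q2, ··b··> q1, ··d··> q3
  q2 = b.((rec X. b.(a.b.(X + X) + (X + X + d.0 + (X + X + (0 + X))))) + (rec X. b.(a.b.(X + X) + (X + X + d.0 + (X + X + (0 + X)))))) has moves ··b··> q4
  q3 = 0 has moves ∅
  q4 = (rec X. b.(a.b.(X + X) + (X + X + d.0 + (X + X + (0 + X))))) + (rec X. b.(a.b.(X + X) + (X + X + d.0 + (X + X + (0 + X))))) has moves ··b··> q1
Coarsest stable partition (strong bisimilarity classes):
  B0 = {p0, p4, q0, q4}
  B1 = {p1, q1}
  B2 = {p3, q3}
  B3 = {p2, q2}
p0 ∈ B0, q0 ∈ B0 → same block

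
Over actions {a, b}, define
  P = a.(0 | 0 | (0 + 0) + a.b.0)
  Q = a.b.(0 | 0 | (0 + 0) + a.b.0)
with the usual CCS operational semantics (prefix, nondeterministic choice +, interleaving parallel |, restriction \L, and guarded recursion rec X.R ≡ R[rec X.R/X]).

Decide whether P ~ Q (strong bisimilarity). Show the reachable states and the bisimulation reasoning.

not bisimilar

LTS(P): 4 reachable states
  p0 = a.(0 | 0 | (0 + 0) + a.b.0) :: =a=> p1
  p1 = 0 | 0 | (0 + 0) + a.b.0 :: =a=> p2
  p2 = b.0 :: =b=> p3
  p3 = 0 :: deadlocked
LTS(Q): 5 reachable states
  q0 = a.b.(0 | 0 | (0 + 0) + a.b.0) :: =a=> q1
  q1 = b.(0 | 0 | (0 + 0) + a.b.0) :: =b=> q2
  q2 = 0 | 0 | (0 + 0) + a.b.0 :: =a=> q3
  q3 = b.0 :: =b=> q4
  q4 = 0 :: deadlocked
Bisimilarity quotient blocks:
  B0 = {p0}
  B1 = {p1, q2}
  B2 = {p2, q3}
  B3 = {p3, q4}
  B4 = {q0}
  B5 = {q1}
p0 ∈ B0, q0 ∈ B4 → different blocks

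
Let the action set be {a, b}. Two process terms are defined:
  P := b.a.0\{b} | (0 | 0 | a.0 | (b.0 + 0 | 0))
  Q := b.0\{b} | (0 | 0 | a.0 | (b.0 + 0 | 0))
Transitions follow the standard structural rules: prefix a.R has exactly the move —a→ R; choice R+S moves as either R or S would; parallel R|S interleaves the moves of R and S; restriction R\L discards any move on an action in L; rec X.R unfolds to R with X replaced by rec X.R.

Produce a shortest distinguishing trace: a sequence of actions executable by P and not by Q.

aba

LTS(P): 12 reachable states
  m0 = b.a.0\{b} | (0 | 0 | a.0 | (b.0 + 0 | 0)) → —a→ m1, —b→ m2, —b→ m3
  m1 = b.a.0\{b} | (0 | 0 | 0 | (b.0 + 0 | 0)) → —b→ m4, —b→ m5
  m2 = a.0\{b} | (0 | 0 | a.0 | (b.0 + 0 | 0)) → —a→ m4, —a→ m6, —b→ m7
  m3 = b.a.0\{b} | (0 | 0 | a.0 | 0) → —a→ m5, —b→ m7
  m4 = a.0\{b} | (0 | 0 | 0 | (b.0 + 0 | 0)) → —a→ m8, —b→ m9
  m5 = b.a.0\{b} | (0 | 0 | 0 | 0) → —b→ m9
  m6 = 0\{b} | (0 | 0 | a.0 | (b.0 + 0 | 0)) → —a→ m8, —b→ m10
  m7 = a.0\{b} | (0 | 0 | a.0 | 0) → —a→ m10, —a→ m9
  m8 = 0\{b} | (0 | 0 | 0 | (b.0 + 0 | 0)) → —b→ m11
  m9 = a.0\{b} | (0 | 0 | 0 | 0) → —a→ m11
  m10 = 0\{b} | (0 | 0 | a.0 | 0) → —a→ m11
  m11 = 0\{b} | (0 | 0 | 0 | 0) → stopped
LTS(Q): 8 reachable states
  n0 = b.0\{b} | (0 | 0 | a.0 | (b.0 + 0 | 0)) → —a→ n1, —b→ n2, —b→ n3
  n1 = b.0\{b} | (0 | 0 | 0 | (b.0 + 0 | 0)) → —b→ n4, —b→ n5
  n2 = 0\{b} | (0 | 0 | a.0 | (b.0 + 0 | 0)) → —a→ n4, —b→ n6
  n3 = b.0\{b} | (0 | 0 | a.0 | 0) → —a→ n5, —b→ n6
  n4 = 0\{b} | (0 | 0 | 0 | (b.0 + 0 | 0)) → —b→ n7
  n5 = b.0\{b} | (0 | 0 | 0 | 0) → —b→ n7
  n6 = 0\{b} | (0 | 0 | a.0 | 0) → —a→ n7
  n7 = 0\{b} | (0 | 0 | 0 | 0) → stopped
Trace ⟨aba⟩ through P, begin at {m0}:
  [1] a ⇒ {m1}
  [2] b ⇒ {m4, m5}
  [3] a ⇒ {m8}
  ✓ P
Trace ⟨aba⟩ through Q, begin at {n0}:
  [1] a ⇒ {n1}
  [2] b ⇒ {n4, n5}
  [3] a ⇒ no successor for Q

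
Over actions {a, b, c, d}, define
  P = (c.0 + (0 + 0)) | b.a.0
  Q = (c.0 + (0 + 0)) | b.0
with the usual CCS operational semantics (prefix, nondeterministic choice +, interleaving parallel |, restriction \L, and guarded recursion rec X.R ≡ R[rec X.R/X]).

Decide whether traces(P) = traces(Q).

trace-distinct — witness ⟨ba⟩

Reachable graph of P (6 states):
  u0 = (c.0 + (0 + 0)) | b.a.0 ⊢ —b→ u1, —c→ u2
  u1 = (c.0 + (0 + 0)) | a.0 ⊢ —a→ u3, —c→ u4
  u2 = 0 | b.a.0 ⊢ —b→ u4
  u3 = (c.0 + (0 + 0)) | 0 ⊢ —c→ u5
  u4 = 0 | a.0 ⊢ —a→ u5
  u5 = 0 | 0 ⊢ (no moves)
Reachable graph of Q (4 states):
  v0 = (c.0 + (0 + 0)) | b.0 ⊢ —b→ v1, —c→ v2
  v1 = (c.0 + (0 + 0)) | 0 ⊢ —c→ v3
  v2 = 0 | b.0 ⊢ —b→ v3
  v3 = 0 | 0 ⊢ (no moves)
Trace ⟨ba⟩ through P, begin at {u0}:
  [1] b ⇒ {u1}
  [2] a ⇒ {u3}
  — P admits the full trace.
Trace ⟨ba⟩ through Q, begin at {v0}:
  [1] b ⇒ {v1}
  [2] a ⇒ ∅  — Q cannot continue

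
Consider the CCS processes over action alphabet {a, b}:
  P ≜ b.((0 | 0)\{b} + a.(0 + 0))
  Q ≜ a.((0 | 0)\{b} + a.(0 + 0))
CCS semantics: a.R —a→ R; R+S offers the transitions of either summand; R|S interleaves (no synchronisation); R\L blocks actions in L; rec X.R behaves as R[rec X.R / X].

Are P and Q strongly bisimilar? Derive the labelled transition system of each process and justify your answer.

Reachable graph of P (3 states):
  p0 = b.((0 | 0)\{b} + a.(0 + 0)) :: -b-> p1
  p1 = (0 | 0)\{b} + a.(0 + 0) :: -a-> p2
  p2 = 0 + 0 :: ·
Reachable graph of Q (3 states):
  q0 = a.((0 | 0)\{b} + a.(0 + 0)) :: -a-> q1
  q1 = (0 | 0)\{b} + a.(0 + 0) :: -a-> q2
  q2 = 0 + 0 :: ·
Bisimilarity quotient blocks:
  B0 = {p0}
  B1 = {p1, q1}
  B2 = {p2, q2}
  B3 = {q0}
p0 ∈ B0, q0 ∈ B3 → different blocks

P ≁ Q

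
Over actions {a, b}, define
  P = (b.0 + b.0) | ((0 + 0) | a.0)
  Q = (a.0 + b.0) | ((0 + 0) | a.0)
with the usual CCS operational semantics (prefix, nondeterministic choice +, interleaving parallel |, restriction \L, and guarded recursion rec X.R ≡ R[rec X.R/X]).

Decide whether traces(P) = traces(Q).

trace-distinct — witness ⟨aa⟩

P's transition system — 4 states:
  s0 = (b.0 + b.0) | ((0 + 0) | a.0) :: --a--▸ s1, --b--▸ s2
  s1 = (b.0 + b.0) | ((0 + 0) | 0) :: --b--▸ s3
  s2 = 0 | ((0 + 0) | a.0) :: --a--▸ s3
  s3 = 0 | ((0 + 0) | 0) :: (no moves)
Q's transition system — 4 states:
  t0 = (a.0 + b.0) | ((0 + 0) | a.0) :: --a--▸ t1, --a--▸ t2, --b--▸ t2
  t1 = (a.0 + b.0) | ((0 + 0) | 0) :: --a--▸ t3, --b--▸ t3
  t2 = 0 | ((0 + 0) | a.0) :: --a--▸ t3
  t3 = 0 | ((0 + 0) | 0) :: (no moves)
Trace ⟨aa⟩ through Q, begin at {t0}:
  [1] a ⇒ {t1, t2}
  [2] a ⇒ {t3}
  ✓ Q
Trace ⟨aa⟩ through P, begin at {s0}:
  [1] a ⇒ {s1}
  [2] a ⇒ ∅ (P stuck)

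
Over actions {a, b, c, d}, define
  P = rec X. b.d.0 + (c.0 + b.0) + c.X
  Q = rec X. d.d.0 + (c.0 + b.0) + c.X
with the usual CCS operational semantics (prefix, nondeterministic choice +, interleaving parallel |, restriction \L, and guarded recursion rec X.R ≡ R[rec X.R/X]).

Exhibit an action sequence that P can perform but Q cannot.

bd

Reachable graph of P (3 states):
  s0 = rec X. b.d.0 + (c.0 + b.0) + c.X ⊢ --b--▸ s1, --b--▸ s2, --c--▸ s0, --c--▸ s1
  s1 = 0 ⊢ stopped
  s2 = d.0 ⊢ --d--▸ s1
Reachable graph of Q (3 states):
  t0 = rec X. d.d.0 + (c.0 + b.0) + c.X ⊢ --b--▸ t1, --c--▸ t0, --c--▸ t1, --d--▸ t2
  t1 = 0 ⊢ stopped
  t2 = d.0 ⊢ --d--▸ t1
Trace ⟨bd⟩ through P, begin at {s0}:
  after b @ step 1: {s1, s2}
  after d @ step 2: {s1}
  — P admits the full trace.
Trace ⟨bd⟩ through Q, begin at {t0}:
  after b @ step 1: {t1}
  after d @ step 2: ∅  — Q cannot continue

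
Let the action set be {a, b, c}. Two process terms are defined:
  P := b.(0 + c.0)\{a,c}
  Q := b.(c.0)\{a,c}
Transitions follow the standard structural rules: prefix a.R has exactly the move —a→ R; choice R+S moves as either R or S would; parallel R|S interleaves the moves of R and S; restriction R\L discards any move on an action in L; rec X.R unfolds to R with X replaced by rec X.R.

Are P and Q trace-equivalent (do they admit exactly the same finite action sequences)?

YES

P's transition system — 2 states:
  m0 = b.(0 + c.0)\{a,c} :: —b→ m1
  m1 = (0 + c.0)\{a,c} :: deadlocked
Q's transition system — 2 states:
  n0 = b.(c.0)\{a,c} :: —b→ n1
  n1 = (c.0)\{a,c} :: deadlocked
Coarsest stable partition (strong bisimilarity classes):
  B0 = {m0, n0}
  B1 = {m1, n1}
m0 ∈ B0, n0 ∈ B0 → same block
Bisimilar ⇒ trace-equivalent.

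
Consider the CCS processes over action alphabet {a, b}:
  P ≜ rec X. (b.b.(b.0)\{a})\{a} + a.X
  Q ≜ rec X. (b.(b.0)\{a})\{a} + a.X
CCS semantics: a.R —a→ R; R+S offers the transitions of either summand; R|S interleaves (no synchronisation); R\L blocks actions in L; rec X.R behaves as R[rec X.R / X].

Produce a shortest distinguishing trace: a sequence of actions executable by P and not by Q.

bbb

LTS(P): 4 reachable states
  s0 = rec X. (b.b.(b.0)\{a})\{a} + a.X | =a=> s0, =b=> s1
  s1 = (b.(b.0)\{a})\{a} | =b=> s2
  s2 = (b.0)\{a}\{a} | =b=> s3
  s3 = 0\{a}\{a} | ·
LTS(Q): 3 reachable states
  t0 = rec X. (b.(b.0)\{a})\{a} + a.X | =a=> t0, =b=> t1
  t1 = (b.0)\{a}\{a} | =b=> t2
  t2 = 0\{a}\{a} | ·
Executing bbb from P (initial set {s0}):
  step 1 (b): {s1}
  step 2 (b): {s2}
  step 3 (b): {s3}
  — P admits the full trace.
Executing bbb from Q (initial set {t0}):
  step 1 (b): {t1}
  step 2 (b): {t2}
  step 3 (b): no successor for Q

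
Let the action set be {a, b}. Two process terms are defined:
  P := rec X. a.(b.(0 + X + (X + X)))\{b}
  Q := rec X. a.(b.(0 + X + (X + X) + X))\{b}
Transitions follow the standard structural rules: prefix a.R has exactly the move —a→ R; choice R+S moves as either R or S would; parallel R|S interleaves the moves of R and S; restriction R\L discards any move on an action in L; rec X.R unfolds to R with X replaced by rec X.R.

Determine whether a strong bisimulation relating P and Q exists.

Reachable graph of P (2 states):
  p0 = rec X. a.(b.(0 + X + (X + X)))\{b} → =a=> p1
  p1 = (b.(0 + (rec X. a.(b.(0 + X + (X + X)))\{b}) + ((rec X. a.(b.(0 + X + (X + X)))\{b}) + (rec X. a.(b.(0 + X + (X + X)))\{b}))))\{b} → stopped
Reachable graph of Q (2 states):
  q0 = rec X. a.(b.(0 + X + (X + X) + X))\{b} → =a=> q1
  q1 = (b.(0 + (rec X. a.(b.(0 + X + (X + X) + X))\{b}) + ((rec X. a.(b.(0 + X + (X + X) + X))\{b}) + (rec X. a.(b.(0 + X + (X + X) + X))\{b})) + (rec X. a.(b.(0 + X + (X + X) + X))\{b})))\{b} → stopped
Partition-refinement fixed point:
  B0 = {p0, q0}
  B1 = {p1, q1}
p0 ∈ B0, q0 ∈ B0 → same block

bisimilar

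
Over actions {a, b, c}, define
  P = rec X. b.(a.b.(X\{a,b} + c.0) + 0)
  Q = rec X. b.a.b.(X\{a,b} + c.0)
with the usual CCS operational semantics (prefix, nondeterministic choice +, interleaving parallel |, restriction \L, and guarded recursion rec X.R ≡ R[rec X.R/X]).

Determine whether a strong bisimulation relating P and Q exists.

bisimilar

Reachable graph of P (5 states):
  u0 = rec X. b.(a.b.(X\{a,b} + c.0) + 0) | =b=> u1
  u1 = a.b.((rec X. b.(a.b.(X\{a,b} + c.0) + 0))\{a,b} + c.0) + 0 | =a=> u2
  u2 = b.((rec X. b.(a.b.(X\{a,b} + c.0) + 0))\{a,b} + c.0) | =b=> u3
  u3 = (rec X. b.(a.b.(X\{a,b} + c.0) + 0))\{a,b} + c.0 | =c=> u4
  u4 = 0 | stopped
Reachable graph of Q (5 states):
  v0 = rec X. b.a.b.(X\{a,b} + c.0) | =b=> v1
  v1 = a.b.((rec X. b.a.b.(X\{a,b} + c.0))\{a,b} + c.0) | =a=> v2
  v2 = b.((rec X. b.a.b.(X\{a,b} + c.0))\{a,b} + c.0) | =b=> v3
  v3 = (rec X. b.a.b.(X\{a,b} + c.0))\{a,b} + c.0 | =c=> v4
  v4 = 0 | stopped
Bisimilarity quotient blocks:
  B0 = {u0, v0}
  B1 = {u1, v1}
  B2 = {u2, v2}
  B3 = {u3, v3}
  B4 = {u4, v4}
u0 ∈ B0, v0 ∈ B0 → same block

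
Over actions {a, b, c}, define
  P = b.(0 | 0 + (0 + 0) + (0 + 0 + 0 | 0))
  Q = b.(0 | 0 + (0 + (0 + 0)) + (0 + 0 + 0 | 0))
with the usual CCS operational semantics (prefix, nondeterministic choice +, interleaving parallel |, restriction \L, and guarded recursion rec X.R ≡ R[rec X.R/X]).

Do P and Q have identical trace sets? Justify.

YES

P's transition system — 2 states:
  p0 = b.(0 | 0 + (0 + 0) + (0 + 0 + 0 | 0)) → —b→ p1
  p1 = 0 | 0 + (0 + 0) + (0 + 0 + 0 | 0) → stopped
Q's transition system — 2 states:
  q0 = b.(0 | 0 + (0 + (0 + 0)) + (0 + 0 + 0 | 0)) → —b→ q1
  q1 = 0 | 0 + (0 + (0 + 0)) + (0 + 0 + 0 | 0) → stopped
Coarsest stable partition (strong bisimilarity classes):
  B0 = {p0, q0}
  B1 = {p1, q1}
p0 ∈ B0, q0 ∈ B0 → same block
Bisimilar ⇒ trace-equivalent.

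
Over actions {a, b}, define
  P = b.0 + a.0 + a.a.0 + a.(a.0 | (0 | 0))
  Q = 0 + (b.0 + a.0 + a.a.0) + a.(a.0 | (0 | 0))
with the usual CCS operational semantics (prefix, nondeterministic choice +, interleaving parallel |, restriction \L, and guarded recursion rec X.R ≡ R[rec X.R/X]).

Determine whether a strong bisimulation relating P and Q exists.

YES

Reachable graph of P (5 states):
  m0 = b.0 + a.0 + a.a.0 + a.(a.0 | (0 | 0)) | ··a··> m1, ··a··> m2, ··a··> m3, ··b··> m1
  m1 = 0 | ∅
  m2 = a.0 | ··a··> m1
  m3 = a.0 | (0 | 0) | ··a··> m4
  m4 = 0 | (0 | 0) | ∅
Reachable graph of Q (5 states):
  n0 = 0 + (b.0 + a.0 + a.a.0) + a.(a.0 | (0 | 0)) | ··a··> n1, ··a··> n2, ··a··> n3, ··b··> n1
  n1 = 0 | ∅
  n2 = a.0 | ··a··> n1
  n3 = a.0 | (0 | 0) | ··a··> n4
  n4 = 0 | (0 | 0) | ∅
Partition-refinement fixed point:
  B0 = {m0, n0}
  B1 = {m1, m4, n1, n4}
  B2 = {m2, m3, n2, n3}
m0 ∈ B0, n0 ∈ B0 → same block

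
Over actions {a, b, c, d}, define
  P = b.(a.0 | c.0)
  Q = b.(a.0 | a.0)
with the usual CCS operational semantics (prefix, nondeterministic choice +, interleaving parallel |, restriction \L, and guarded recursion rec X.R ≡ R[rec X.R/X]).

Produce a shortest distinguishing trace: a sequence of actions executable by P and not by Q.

LTS(P): 5 reachable states
  m0 = b.(a.0 | c.0) has moves --b--▸ m1
  m1 = a.0 | c.0 has moves --a--▸ m2, --c--▸ m3
  m2 = 0 | c.0 has moves --c--▸ m4
  m3 = a.0 | 0 has moves --a--▸ m4
  m4 = 0 | 0 has moves ∅
LTS(Q): 5 reachable states
  n0 = b.(a.0 | a.0) has moves --b--▸ n1
  n1 = a.0 | a.0 has moves --a--▸ n2, --a--▸ n3
  n2 = 0 | a.0 has moves --a--▸ n4
  n3 = a.0 | 0 has moves --a--▸ n4
  n4 = 0 | 0 has moves ∅
Run σ = ⟨bc⟩ on P: start {m0}
  [1] b ⇒ {m1}
  [2] c ⇒ {m3}
  ✓ P
Run σ = ⟨bc⟩ on Q: start {n0}
  [1] b ⇒ {n1}
  [2] c ⇒ ∅  — Q cannot continue

bc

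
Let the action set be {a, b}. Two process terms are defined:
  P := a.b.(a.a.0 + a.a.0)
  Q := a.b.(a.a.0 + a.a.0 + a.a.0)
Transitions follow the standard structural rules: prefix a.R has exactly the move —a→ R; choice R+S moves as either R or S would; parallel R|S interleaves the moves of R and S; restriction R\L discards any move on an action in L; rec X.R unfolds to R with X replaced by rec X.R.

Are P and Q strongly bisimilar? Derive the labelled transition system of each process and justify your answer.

P's transition system — 5 states:
  s0 = a.b.(a.a.0 + a.a.0) ⊢ =a=> s1
  s1 = b.(a.a.0 + a.a.0) ⊢ =b=> s2
  s2 = a.a.0 + a.a.0 ⊢ =a=> s3
  s3 = a.0 ⊢ =a=> s4
  s4 = 0 ⊢ ·
Q's transition system — 5 states:
  t0 = a.b.(a.a.0 + a.a.0 + a.a.0) ⊢ =a=> t1
  t1 = b.(a.a.0 + a.a.0 + a.a.0) ⊢ =b=> t2
  t2 = a.a.0 + a.a.0 + a.a.0 ⊢ =a=> t3
  t3 = a.0 ⊢ =a=> t4
  t4 = 0 ⊢ ·
Partition-refinement fixed point:
  B0 = {s0, t0}
  B1 = {s1, t1}
  B2 = {s2, t2}
  B3 = {s3, t3}
  B4 = {s4, t4}
s0 ∈ B0, t0 ∈ B0 → same block

bisimilar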